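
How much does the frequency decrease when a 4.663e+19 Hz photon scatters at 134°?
1.819e+19 Hz (decrease)

Convert frequency to wavelength (c = 299792458 m/s):
λ₀ = c/f₀ = 299792458/4.663e+19 = 6.4291756e-12 m = 6.4292 pm

Calculate Compton shift:
Δλ = λ_C(1 - cos(134°)) = 4.1118 pm

Final wavelength:
λ' = λ₀ + Δλ = 6.4292 + 4.1118 = 10.5409 pm

Final frequency:
f' = c/λ' = 299792458/1.0540943e-11 = 2.8440764e+19 Hz

Frequency shift (decrease):
Δf = f₀ - f' = 4.663e+19 - 2.8440764e+19 = 1.819e+19 Hz

(Intermediate values are shown rounded; full precision is carried through to the final answer.)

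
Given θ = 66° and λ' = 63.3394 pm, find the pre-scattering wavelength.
61.9000 pm

From λ' = λ + Δλ, we have λ = λ' - Δλ

First calculate the Compton shift:
Δλ = λ_C(1 - cos θ)
Δλ = 2.4263 × (1 - cos(66°))
Δλ = 2.4263 × 0.5933
Δλ = 1.4394 pm

Initial wavelength:
λ = λ' - Δλ
λ = 63.3394 - 1.4394
λ = 61.9000 pm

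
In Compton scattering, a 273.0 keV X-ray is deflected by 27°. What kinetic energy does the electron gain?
15.0219 keV

By energy conservation: K_e = E_initial - E_final

First find the scattered photon energy:
Initial wavelength: λ = hc/E = 4.5415 pm
Compton shift: Δλ = λ_C(1 - cos(27°)) = 0.2645 pm
Final wavelength: λ' = 4.5415 + 0.2645 = 4.8060 pm
Final photon energy: E' = hc/λ' = 257.9781 keV

Electron kinetic energy:
K_e = E - E' = 273.0000 - 257.9781 = 15.0219 keV

(Intermediate values are shown rounded; full precision is carried through to the final answer.)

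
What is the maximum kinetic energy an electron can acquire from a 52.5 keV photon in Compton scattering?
8.9489 keV

Maximum energy transfer occurs at θ = 180° (backscattering).

Initial photon: E₀ = 52.5 keV → λ₀ = 23.6160 pm

Maximum Compton shift (at 180°):
Δλ_max = 2λ_C = 2 × 2.4263 = 4.8526 pm

Final wavelength:
λ' = 23.6160 + 4.8526 = 28.4687 pm

Minimum photon energy (maximum energy to electron):
E'_min = hc/λ' = 43.5511 keV

Maximum electron kinetic energy:
K_max = E₀ - E'_min = 52.5000 - 43.5511 = 8.9489 keV

(Intermediate values are shown rounded; full precision is carried through to the final answer.)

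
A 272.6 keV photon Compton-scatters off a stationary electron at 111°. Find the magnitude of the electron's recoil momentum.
1.9282e-22 kg·m/s

The electron is initially at rest, so by conservation of momentum:
p⃗_e = p⃗₀ − p⃗'  (incident photon momentum minus scattered photon momentum)

Photon momentum magnitudes (p = h/λ = E/c):
λ₀ = hc/E₀ = 4.5482 pm → p₀ = h/λ₀ = 1.4569e-22 kg·m/s
Δλ = λ_C(1 − cos 111°) = 3.2958 pm
λ' = 7.8440 pm → p' = h/λ' = 8.4473e-23 kg·m/s

The scattered photon makes angle θ = 111° with the incident direction, so by the law of cosines:
|p⃗_e|² = p₀² + p'² − 2p₀p'cos θ
|p⃗_e|² = (1.4569e-22)² + (8.4473e-23)² − 2·1.4569e-22·8.4473e-23·cos(111°)
|p⃗_e| = 1.9282e-22 kg·m/s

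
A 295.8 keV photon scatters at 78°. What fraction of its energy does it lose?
0.3144 (or 31.44%)

Calculate initial and final photon energies:

Initial: E₀ = 295.8 keV → λ₀ = 4.1915 pm
Compton shift: Δλ = 1.9219 pm
Final wavelength: λ' = 6.1133 pm
Final energy: E' = 202.8093 keV

Fractional energy loss:
(E₀ - E')/E₀ = (295.8000 - 202.8093)/295.8000
= 92.9907/295.8000
= 0.3144
= 31.44%

(Intermediate values are shown rounded; full precision is carried through to the final answer.)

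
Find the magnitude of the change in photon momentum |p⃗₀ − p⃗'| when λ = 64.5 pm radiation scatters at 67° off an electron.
1.1215e-23 kg·m/s

Photon momentum magnitude is p = h/λ.

Initial momentum:
p₀ = h/λ = 6.6261e-34/6.4500e-11 = 1.0273e-23 kg·m/s

After scattering:
λ' = λ + Δλ = 64.5 + 1.4783 = 65.9783 pm
p' = h/λ' = 6.6261e-34/6.5978e-11 = 1.0043e-23 kg·m/s

Momentum is a vector; the scattered photon's direction makes angle θ = 67° with the incident direction. The magnitude of the vector change Δp⃗ = p⃗₀ − p⃗' is found from the law of cosines:
|Δp⃗|² = p₀² + p'² − 2p₀p'cos θ
|Δp⃗|² = (1.0273e-23)² + (1.0043e-23)² − 2·1.0273e-23·1.0043e-23·cos(67°)
|Δp⃗| = 1.1215e-23 kg·m/s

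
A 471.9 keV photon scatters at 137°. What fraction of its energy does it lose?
0.6152 (or 61.52%)

Calculate initial and final photon energies:

Initial: E₀ = 471.9 keV → λ₀ = 2.6273 pm
Compton shift: Δλ = 4.2008 pm
Final wavelength: λ' = 6.8281 pm
Final energy: E' = 181.5782 keV

Fractional energy loss:
(E₀ - E')/E₀ = (471.9000 - 181.5782)/471.9000
= 290.3218/471.9000
= 0.6152
= 61.52%

(Intermediate values are shown rounded; full precision is carried through to the final answer.)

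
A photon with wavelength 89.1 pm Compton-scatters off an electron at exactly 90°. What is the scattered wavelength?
91.5263 pm

Using the Compton formula: λ' = λ + λ_C(1 − cos θ)

For θ = 90°, cos θ = 0 (exact) = 0.0000, so:
1 − cos 90° = 1 − (0) = 1.0000

Δλ = λ_C × 1.0000 = 2.4263 × 1.0000 = 2.4263 pm

λ' = 89.1 + 2.4263 = 91.5263 pm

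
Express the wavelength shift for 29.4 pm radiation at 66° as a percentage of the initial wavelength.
4.8961%

Calculate the Compton shift:
Δλ = λ_C(1 - cos(66°))
Δλ = 2.4263 × (1 - cos(66°))
Δλ = 2.4263 × 0.5933
Δλ = 1.4394 pm

Percentage change:
(Δλ/λ₀) × 100 = (1.4394/29.4) × 100
= 4.8961%

(Intermediate values are shown rounded; full precision is carried through to the final answer.)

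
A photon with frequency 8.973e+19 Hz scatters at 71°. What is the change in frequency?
2.950e+19 Hz (decrease)

Convert frequency to wavelength (c = 299792458 m/s):
λ₀ = c/f₀ = 299792458/8.973e+19 = 3.3410505e-12 m = 3.3411 pm

Calculate Compton shift:
Δλ = λ_C(1 - cos(71°)) = 1.6364 pm

Final wavelength:
λ' = λ₀ + Δλ = 3.3411 + 1.6364 = 4.9774 pm

Final frequency:
f' = c/λ' = 299792458/4.9774314e-12 = 6.0230355e+19 Hz

Frequency shift (decrease):
Δf = f₀ - f' = 8.973e+19 - 6.0230355e+19 = 2.950e+19 Hz

(Intermediate values are shown rounded; full precision is carried through to the final answer.)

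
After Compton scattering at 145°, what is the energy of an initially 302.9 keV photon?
145.7426 keV

First convert energy to wavelength:
λ = hc/E, with hc ≈ 1239.842 keV·pm (i.e. 1239.842 eV·nm)

For E = 302.9 keV = 302900 eV:
λ = 1239.842 keV·pm / 302.9 keV
λ = 4.0932 pm

Calculate the Compton shift:
Δλ = λ_C(1 - cos(145°)) = 2.4263 × 1.8192
Δλ = 4.4138 pm

Final wavelength:
λ' = 4.0932 + 4.4138 = 8.5071 pm

Final energy:
E' = hc/λ' = 1239.842 / 8.5071 = 145.7426 keV

(Intermediate values are shown rounded; full precision is carried through to the final answer.)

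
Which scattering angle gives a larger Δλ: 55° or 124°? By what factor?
124° produces the larger shift by a factor of 3.656

Calculate both shifts using Δλ = λ_C(1 - cos θ):

For θ₁ = 55°:
Δλ₁ = 2.4263 × (1 - cos(55°))
Δλ₁ = 2.4263 × 0.4264
Δλ₁ = 1.0346 pm

For θ₂ = 124°:
Δλ₂ = 2.4263 × (1 - cos(124°))
Δλ₂ = 2.4263 × 1.5592
Δλ₂ = 3.7831 pm

The 124° angle produces the larger shift.
Ratio: 3.7831/1.0346 = 3.656

(Intermediate values are shown rounded; full precision is carried through to the final answer.)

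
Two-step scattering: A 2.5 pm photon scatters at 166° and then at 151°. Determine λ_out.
11.8290 pm

Apply Compton shift twice:

First scattering at θ₁ = 166°:
Δλ₁ = λ_C(1 - cos(166°))
Δλ₁ = 2.4263 × 1.9703
Δλ₁ = 4.7805 pm

After first scattering:
λ₁ = 2.5 + 4.7805 = 7.2805 pm

Second scattering at θ₂ = 151°:
Δλ₂ = λ_C(1 - cos(151°))
Δλ₂ = 2.4263 × 1.8746
Δλ₂ = 4.5484 pm

Final wavelength:
λ₂ = 7.2805 + 4.5484 = 11.8290 pm

Total shift: Δλ_total = 4.7805 + 4.5484 = 9.3290 pm

(Intermediate values are shown rounded; full precision is carried through to the final answer.)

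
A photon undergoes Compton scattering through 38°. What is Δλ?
0.5144 pm

Using the Compton scattering formula:
Δλ = λ_C(1 - cos θ)

where λ_C = h/(m_e·c) ≈ 2.4263 pm is the Compton wavelength of an electron.

For θ = 38°:
cos(38°) = 0.7880
1 - cos(38°) = 0.2120

Δλ = 2.4263 × 0.2120
Δλ = 0.5144 pm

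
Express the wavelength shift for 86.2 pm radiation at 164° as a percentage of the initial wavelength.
5.5205%

Calculate the Compton shift:
Δλ = λ_C(1 - cos(164°))
Δλ = 2.4263 × (1 - cos(164°))
Δλ = 2.4263 × 1.9613
Δλ = 4.7586 pm

Percentage change:
(Δλ/λ₀) × 100 = (4.7586/86.2) × 100
= 5.5205%

(Intermediate values are shown rounded; full precision is carried through to the final answer.)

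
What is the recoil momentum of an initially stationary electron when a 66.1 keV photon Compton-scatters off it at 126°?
5.7653e-23 kg·m/s

The electron is initially at rest, so by conservation of momentum:
p⃗_e = p⃗₀ − p⃗'  (incident photon momentum minus scattered photon momentum)

Photon momentum magnitudes (p = h/λ = E/c):
λ₀ = hc/E₀ = 18.7571 pm → p₀ = h/λ₀ = 3.5326e-23 kg·m/s
Δλ = λ_C(1 − cos 126°) = 3.8525 pm
λ' = 22.6095 pm → p' = h/λ' = 2.9307e-23 kg·m/s

The scattered photon makes angle θ = 126° with the incident direction, so by the law of cosines:
|p⃗_e|² = p₀² + p'² − 2p₀p'cos θ
|p⃗_e|² = (3.5326e-23)² + (2.9307e-23)² − 2·3.5326e-23·2.9307e-23·cos(126°)
|p⃗_e| = 5.7653e-23 kg·m/s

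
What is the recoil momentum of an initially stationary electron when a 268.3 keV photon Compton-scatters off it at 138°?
2.0523e-22 kg·m/s

The electron is initially at rest, so by conservation of momentum:
p⃗_e = p⃗₀ − p⃗'  (incident photon momentum minus scattered photon momentum)

Photon momentum magnitudes (p = h/λ = E/c):
λ₀ = hc/E₀ = 4.6211 pm → p₀ = h/λ₀ = 1.4339e-22 kg·m/s
Δλ = λ_C(1 − cos 138°) = 4.2294 pm
λ' = 8.8505 pm → p' = h/λ' = 7.4867e-23 kg·m/s

The scattered photon makes angle θ = 138° with the incident direction, so by the law of cosines:
|p⃗_e|² = p₀² + p'² − 2p₀p'cos θ
|p⃗_e|² = (1.4339e-22)² + (7.4867e-23)² − 2·1.4339e-22·7.4867e-23·cos(138°)
|p⃗_e| = 2.0523e-22 kg·m/s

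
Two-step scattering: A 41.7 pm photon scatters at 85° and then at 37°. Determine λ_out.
44.4034 pm

Apply Compton shift twice:

First scattering at θ₁ = 85°:
Δλ₁ = λ_C(1 - cos(85°))
Δλ₁ = 2.4263 × 0.9128
Δλ₁ = 2.2148 pm

After first scattering:
λ₁ = 41.7 + 2.2148 = 43.9148 pm

Second scattering at θ₂ = 37°:
Δλ₂ = λ_C(1 - cos(37°))
Δλ₂ = 2.4263 × 0.2014
Δλ₂ = 0.4886 pm

Final wavelength:
λ₂ = 43.9148 + 0.4886 = 44.4034 pm

Total shift: Δλ_total = 2.2148 + 0.4886 = 2.7034 pm

(Intermediate values are shown rounded; full precision is carried through to the final answer.)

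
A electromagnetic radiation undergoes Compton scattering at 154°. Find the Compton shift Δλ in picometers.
4.6071 pm

Using the Compton scattering formula:
Δλ = λ_C(1 - cos θ)

where λ_C = h/(m_e·c) ≈ 2.4263 pm is the Compton wavelength of an electron.

For θ = 154°:
cos(154°) = -0.8988
1 - cos(154°) = 1.8988

Δλ = 2.4263 × 1.8988
Δλ = 4.6071 pm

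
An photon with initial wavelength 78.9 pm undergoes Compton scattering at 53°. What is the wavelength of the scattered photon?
79.8661 pm

Using the Compton scattering formula:
λ' = λ + Δλ = λ + λ_C(1 - cos θ)

Given:
- Initial wavelength λ = 78.9 pm
- Scattering angle θ = 53°
- Compton wavelength λ_C ≈ 2.4263 pm

Calculate the shift:
Δλ = 2.4263 × (1 - cos(53°))
Δλ = 2.4263 × 0.3982
Δλ = 0.9661 pm

Final wavelength:
λ' = 78.9 + 0.9661 = 79.8661 pm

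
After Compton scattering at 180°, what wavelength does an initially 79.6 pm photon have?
84.4526 pm

Using the Compton formula: λ' = λ + λ_C(1 − cos θ)

For θ = 180°, cos θ = -1 (exact) = -1.0000, so:
1 − cos 180° = 1 − (-1) = 2.0000

Δλ = λ_C × 2.0000 = 2.4263 × 2.0000 = 4.8526 pm

λ' = 79.6 + 4.8526 = 84.4526 pm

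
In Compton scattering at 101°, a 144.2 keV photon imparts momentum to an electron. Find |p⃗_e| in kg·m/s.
1.0470e-22 kg·m/s

The electron is initially at rest, so by conservation of momentum:
p⃗_e = p⃗₀ − p⃗'  (incident photon momentum minus scattered photon momentum)

Photon momentum magnitudes (p = h/λ = E/c):
λ₀ = hc/E₀ = 8.5981 pm → p₀ = h/λ₀ = 7.7065e-23 kg·m/s
Δλ = λ_C(1 − cos 101°) = 2.8893 pm
λ' = 11.4873 pm → p' = h/λ' = 5.7681e-23 kg·m/s

The scattered photon makes angle θ = 101° with the incident direction, so by the law of cosines:
|p⃗_e|² = p₀² + p'² − 2p₀p'cos θ
|p⃗_e|² = (7.7065e-23)² + (5.7681e-23)² − 2·7.7065e-23·5.7681e-23·cos(101°)
|p⃗_e| = 1.0470e-22 kg·m/s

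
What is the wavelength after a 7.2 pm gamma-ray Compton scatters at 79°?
9.1633 pm

Using the Compton scattering formula:
λ' = λ + Δλ = λ + λ_C(1 - cos θ)

Given:
- Initial wavelength λ = 7.2 pm
- Scattering angle θ = 79°
- Compton wavelength λ_C ≈ 2.4263 pm

Calculate the shift:
Δλ = 2.4263 × (1 - cos(79°))
Δλ = 2.4263 × 0.8092
Δλ = 1.9633 pm

Final wavelength:
λ' = 7.2 + 1.9633 = 9.1633 pm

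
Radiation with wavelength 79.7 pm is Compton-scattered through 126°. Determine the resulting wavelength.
83.5525 pm

Using the Compton scattering formula:
λ' = λ + Δλ = λ + λ_C(1 - cos θ)

Given:
- Initial wavelength λ = 79.7 pm
- Scattering angle θ = 126°
- Compton wavelength λ_C ≈ 2.4263 pm

Calculate the shift:
Δλ = 2.4263 × (1 - cos(126°))
Δλ = 2.4263 × 1.5878
Δλ = 3.8525 pm

Final wavelength:
λ' = 79.7 + 3.8525 = 83.5525 pm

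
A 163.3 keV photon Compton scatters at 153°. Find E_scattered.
101.7884 keV

First convert energy to wavelength:
λ = hc/E, with hc ≈ 1239.842 keV·pm (i.e. 1239.842 eV·nm)

For E = 163.3 keV = 163300 eV:
λ = 1239.842 keV·pm / 163.3 keV
λ = 7.5924 pm

Calculate the Compton shift:
Δλ = λ_C(1 - cos(153°)) = 2.4263 × 1.8910
Δλ = 4.5882 pm

Final wavelength:
λ' = 7.5924 + 4.5882 = 12.1806 pm

Final energy:
E' = hc/λ' = 1239.842 / 12.1806 = 101.7884 keV

(Intermediate values are shown rounded; full precision is carried through to the final answer.)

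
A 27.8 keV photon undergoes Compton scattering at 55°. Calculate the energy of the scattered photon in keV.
27.1697 keV

First convert energy to wavelength:
λ = hc/E, with hc ≈ 1239.842 keV·pm (i.e. 1239.842 eV·nm)

For E = 27.8 keV = 27800 eV:
λ = 1239.842 keV·pm / 27.8 keV
λ = 44.5986 pm

Calculate the Compton shift:
Δλ = λ_C(1 - cos(55°)) = 2.4263 × 0.4264
Δλ = 1.0346 pm

Final wavelength:
λ' = 44.5986 + 1.0346 = 45.6333 pm

Final energy:
E' = hc/λ' = 1239.842 / 45.6333 = 27.1697 keV

(Intermediate values are shown rounded; full precision is carried through to the final answer.)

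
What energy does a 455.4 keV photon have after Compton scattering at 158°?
167.5806 keV

First convert energy to wavelength:
λ = hc/E, with hc ≈ 1239.842 keV·pm (i.e. 1239.842 eV·nm)

For E = 455.4 keV = 455400 eV:
λ = 1239.842 keV·pm / 455.4 keV
λ = 2.7225 pm

Calculate the Compton shift:
Δλ = λ_C(1 - cos(158°)) = 2.4263 × 1.9272
Δλ = 4.6759 pm

Final wavelength:
λ' = 2.7225 + 4.6759 = 7.3985 pm

Final energy:
E' = hc/λ' = 1239.842 / 7.3985 = 167.5806 keV

(Intermediate values are shown rounded; full precision is carried through to the final answer.)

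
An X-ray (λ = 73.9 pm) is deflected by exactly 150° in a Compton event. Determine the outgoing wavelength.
78.4276 pm

Using the Compton formula: λ' = λ + λ_C(1 − cos θ)

For θ = 150°, cos θ = -√3/2 (exact) ≈ -0.8660, so:
1 − cos 150° = 1 − (-√3/2) ≈ 1.8660

Δλ = λ_C × 1.8660 = 2.4263 × 1.8660 = 4.5276 pm

λ' = 73.9 + 4.5276 = 78.4276 pm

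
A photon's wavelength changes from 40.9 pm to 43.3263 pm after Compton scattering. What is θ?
90.00°

First find the wavelength shift:
Δλ = λ' - λ = 43.3263 - 40.9 = 2.4263 pm

Using Δλ = λ_C(1 - cos θ), with λ_C = h/(m_e·c) ≈ 2.42631024 pm:
cos θ = 1 - Δλ/λ_C
cos θ = 1 - 2.4263/2.42631024
cos θ = 0.000004

θ = arccos(0.000004)
θ = 90.00°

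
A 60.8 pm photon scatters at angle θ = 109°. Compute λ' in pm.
64.0162 pm

Using the Compton scattering formula:
λ' = λ + Δλ = λ + λ_C(1 - cos θ)

Given:
- Initial wavelength λ = 60.8 pm
- Scattering angle θ = 109°
- Compton wavelength λ_C ≈ 2.4263 pm

Calculate the shift:
Δλ = 2.4263 × (1 - cos(109°))
Δλ = 2.4263 × 1.3256
Δλ = 3.2162 pm

Final wavelength:
λ' = 60.8 + 3.2162 = 64.0162 pm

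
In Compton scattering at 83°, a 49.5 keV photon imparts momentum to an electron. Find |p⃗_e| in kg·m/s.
3.3720e-23 kg·m/s

The electron is initially at rest, so by conservation of momentum:
p⃗_e = p⃗₀ − p⃗'  (incident photon momentum minus scattered photon momentum)

Photon momentum magnitudes (p = h/λ = E/c):
λ₀ = hc/E₀ = 25.0473 pm → p₀ = h/λ₀ = 2.6454e-23 kg·m/s
Δλ = λ_C(1 − cos 83°) = 2.1306 pm
λ' = 27.1779 pm → p' = h/λ' = 2.4380e-23 kg·m/s

The scattered photon makes angle θ = 83° with the incident direction, so by the law of cosines:
|p⃗_e|² = p₀² + p'² − 2p₀p'cos θ
|p⃗_e|² = (2.6454e-23)² + (2.4380e-23)² − 2·2.6454e-23·2.4380e-23·cos(83°)
|p⃗_e| = 3.3720e-23 kg·m/s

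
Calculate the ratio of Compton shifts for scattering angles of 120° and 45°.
120° produces the larger shift by a factor of 5.121

Calculate both shifts using Δλ = λ_C(1 - cos θ):

For θ₁ = 45°:
Δλ₁ = 2.4263 × (1 - cos(45°))
Δλ₁ = 2.4263 × 0.2929
Δλ₁ = 0.7106 pm

For θ₂ = 120°:
Δλ₂ = 2.4263 × (1 - cos(120°))
Δλ₂ = 2.4263 × 1.5000
Δλ₂ = 3.6395 pm

The 120° angle produces the larger shift.
Ratio: 3.6395/0.7106 = 5.121

(Intermediate values are shown rounded; full precision is carried through to the final answer.)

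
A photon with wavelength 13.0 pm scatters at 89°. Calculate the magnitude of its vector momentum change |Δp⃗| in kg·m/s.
6.6155e-23 kg·m/s

Photon momentum magnitude is p = h/λ.

Initial momentum:
p₀ = h/λ = 6.6261e-34/1.3000e-11 = 5.0970e-23 kg·m/s

After scattering:
λ' = λ + Δλ = 13.0 + 2.3840 = 15.3840 pm
p' = h/λ' = 6.6261e-34/1.5384e-11 = 4.3071e-23 kg·m/s

Momentum is a vector; the scattered photon's direction makes angle θ = 89° with the incident direction. The magnitude of the vector change Δp⃗ = p⃗₀ − p⃗' is found from the law of cosines:
|Δp⃗|² = p₀² + p'² − 2p₀p'cos θ
|Δp⃗|² = (5.0970e-23)² + (4.3071e-23)² − 2·5.0970e-23·4.3071e-23·cos(89°)
|Δp⃗| = 6.6155e-23 kg·m/s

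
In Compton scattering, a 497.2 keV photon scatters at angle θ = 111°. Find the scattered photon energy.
214.1546 keV

First convert energy to wavelength:
λ = hc/E, with hc ≈ 1239.842 keV·pm (i.e. 1239.842 eV·nm)

For E = 497.2 keV = 497200 eV:
λ = 1239.842 keV·pm / 497.2 keV
λ = 2.4936 pm

Calculate the Compton shift:
Δλ = λ_C(1 - cos(111°)) = 2.4263 × 1.3584
Δλ = 3.2958 pm

Final wavelength:
λ' = 2.4936 + 3.2958 = 5.7895 pm

Final energy:
E' = hc/λ' = 1239.842 / 5.7895 = 214.1546 keV

(Intermediate values are shown rounded; full precision is carried through to the final answer.)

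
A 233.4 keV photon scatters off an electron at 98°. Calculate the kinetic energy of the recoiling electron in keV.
79.8797 keV

By energy conservation: K_e = E_initial - E_final

First find the scattered photon energy:
Initial wavelength: λ = hc/E = 5.3121 pm
Compton shift: Δλ = λ_C(1 - cos(98°)) = 2.7640 pm
Final wavelength: λ' = 5.3121 + 2.7640 = 8.0761 pm
Final photon energy: E' = hc/λ' = 153.5203 keV

Electron kinetic energy:
K_e = E - E' = 233.4000 - 153.5203 = 79.8797 keV

(Intermediate values are shown rounded; full precision is carried through to the final answer.)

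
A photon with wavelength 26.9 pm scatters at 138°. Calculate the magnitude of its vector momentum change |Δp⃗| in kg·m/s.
4.2885e-23 kg·m/s

Photon momentum magnitude is p = h/λ.

Initial momentum:
p₀ = h/λ = 6.6261e-34/2.6900e-11 = 2.4632e-23 kg·m/s

After scattering:
λ' = λ + Δλ = 26.9 + 4.2294 = 31.1294 pm
p' = h/λ' = 6.6261e-34/3.1129e-11 = 2.1286e-23 kg·m/s

Momentum is a vector; the scattered photon's direction makes angle θ = 138° with the incident direction. The magnitude of the vector change Δp⃗ = p⃗₀ − p⃗' is found from the law of cosines:
|Δp⃗|² = p₀² + p'² − 2p₀p'cos θ
|Δp⃗|² = (2.4632e-23)² + (2.1286e-23)² − 2·2.4632e-23·2.1286e-23·cos(138°)
|Δp⃗| = 4.2885e-23 kg·m/s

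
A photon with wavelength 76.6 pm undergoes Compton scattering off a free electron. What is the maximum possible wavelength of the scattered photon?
81.4526 pm (at θ = 180°)

The Compton shift is Δλ = λ_C(1 − cos θ).

Since cos θ ranges from −1 to 1, the factor (1 − cos θ) ranges from 0 to 2; the maximum shift occurs at θ = 180° (backscattering):
Δλ_max = 2λ_C = 2 × 2.4263 pm = 4.8526 pm

Maximum scattered wavelength:
λ'_max = λ₀ + Δλ_max = 76.6 + 4.8526 = 81.4526 pm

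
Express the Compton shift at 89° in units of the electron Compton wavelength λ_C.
0.9825 λ_C

The Compton shift formula is:
Δλ = λ_C(1 - cos θ)

Dividing both sides by λ_C:
Δλ/λ_C = 1 - cos θ

For θ = 89°:
Δλ/λ_C = 1 - cos(89°)
Δλ/λ_C = 1 - 0.0175
Δλ/λ_C = 0.9825

This means the shift is 0.9825 × λ_C = 2.3840 pm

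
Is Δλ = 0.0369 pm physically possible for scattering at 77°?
No, inconsistent

Calculate the expected shift for θ = 77°:

Δλ_expected = λ_C(1 - cos(77°))
Δλ_expected = 2.4263 × (1 - cos(77°))
Δλ_expected = 2.4263 × 0.7750
Δλ_expected = 1.8805 pm

Given shift: 0.0369 pm
Expected shift: 1.8805 pm
Difference: 1.8436 pm

The values do not match. The given shift corresponds to θ ≈ 10.0°, not 77°.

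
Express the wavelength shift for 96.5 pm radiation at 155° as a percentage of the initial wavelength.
4.7931%

Calculate the Compton shift:
Δλ = λ_C(1 - cos(155°))
Δλ = 2.4263 × (1 - cos(155°))
Δλ = 2.4263 × 1.9063
Δλ = 4.6253 pm

Percentage change:
(Δλ/λ₀) × 100 = (4.6253/96.5) × 100
= 4.7931%

(Intermediate values are shown rounded; full precision is carried through to the final answer.)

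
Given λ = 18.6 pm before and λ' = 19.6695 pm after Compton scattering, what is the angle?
56.00°

First find the wavelength shift:
Δλ = λ' - λ = 19.6695 - 18.6 = 1.0695 pm

Using Δλ = λ_C(1 - cos θ), with λ_C = h/(m_e·c) ≈ 2.42631024 pm:
cos θ = 1 - Δλ/λ_C
cos θ = 1 - 1.0695/2.42631024
cos θ = 0.559207

θ = arccos(0.559207)
θ = 56.00°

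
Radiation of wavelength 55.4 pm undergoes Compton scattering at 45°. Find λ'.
56.1106 pm

Using the Compton formula: λ' = λ + λ_C(1 − cos θ)

For θ = 45°, cos θ = √2/2 (exact) ≈ 0.7071, so:
1 − cos 45° = 1 − (√2/2) ≈ 0.2929

Δλ = λ_C × 0.2929 = 2.4263 × 0.2929 = 0.7106 pm

λ' = 55.4 + 0.7106 = 56.1106 pm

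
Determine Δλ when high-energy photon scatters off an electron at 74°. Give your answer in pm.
1.7575 pm

Using the Compton scattering formula:
Δλ = λ_C(1 - cos θ)

where λ_C = h/(m_e·c) ≈ 2.4263 pm is the Compton wavelength of an electron.

For θ = 74°:
cos(74°) = 0.2756
1 - cos(74°) = 0.7244

Δλ = 2.4263 × 0.7244
Δλ = 1.7575 pm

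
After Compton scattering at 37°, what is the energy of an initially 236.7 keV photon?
216.5056 keV

First convert energy to wavelength:
λ = hc/E, with hc ≈ 1239.842 keV·pm (i.e. 1239.842 eV·nm)

For E = 236.7 keV = 236700 eV:
λ = 1239.842 keV·pm / 236.7 keV
λ = 5.2380 pm

Calculate the Compton shift:
Δλ = λ_C(1 - cos(37°)) = 2.4263 × 0.2014
Δλ = 0.4886 pm

Final wavelength:
λ' = 5.2380 + 0.4886 = 5.7266 pm

Final energy:
E' = hc/λ' = 1239.842 / 5.7266 = 216.5056 keV

(Intermediate values are shown rounded; full precision is carried through to the final answer.)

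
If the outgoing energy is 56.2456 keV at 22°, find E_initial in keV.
56.7000 keV

Convert final energy to wavelength (hc ≈ 1239.842 keV·pm):
λ' = hc/E' = 1239.842 / 56.2456 = 22.0434 pm

Calculate the Compton shift:
Δλ = λ_C(1 - cos(22°))
Δλ = 2.4263 × (1 - cos(22°))
Δλ = 0.1767 pm

Initial wavelength:
λ = λ' - Δλ = 22.0434 - 0.1767 = 21.8667 pm

Initial energy:
E = hc/λ = 1239.842 / 21.8667 = 56.7000 keV

(Intermediate values are shown rounded; full precision is carried through to the final answer.)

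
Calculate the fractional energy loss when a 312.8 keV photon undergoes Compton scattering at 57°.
0.2180 (or 21.80%)

Calculate initial and final photon energies:

Initial: E₀ = 312.8 keV → λ₀ = 3.9637 pm
Compton shift: Δλ = 1.1048 pm
Final wavelength: λ' = 5.0685 pm
Final energy: E' = 244.6154 keV

Fractional energy loss:
(E₀ - E')/E₀ = (312.8000 - 244.6154)/312.8000
= 68.1846/312.8000
= 0.2180
= 21.80%

(Intermediate values are shown rounded; full precision is carried through to the final answer.)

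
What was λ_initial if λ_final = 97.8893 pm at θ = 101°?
95.0000 pm

From λ' = λ + Δλ, we have λ = λ' - Δλ

First calculate the Compton shift:
Δλ = λ_C(1 - cos θ)
Δλ = 2.4263 × (1 - cos(101°))
Δλ = 2.4263 × 1.1908
Δλ = 2.8893 pm

Initial wavelength:
λ = λ' - Δλ
λ = 97.8893 - 2.8893
λ = 95.0000 pm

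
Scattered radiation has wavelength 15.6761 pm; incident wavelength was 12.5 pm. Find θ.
108.00°

First find the wavelength shift:
Δλ = λ' - λ = 15.6761 - 12.5 = 3.1761 pm

Using Δλ = λ_C(1 - cos θ), with λ_C = h/(m_e·c) ≈ 2.42631024 pm:
cos θ = 1 - Δλ/λ_C
cos θ = 1 - 3.1761/2.42631024
cos θ = -0.309025

θ = arccos(-0.309025)
θ = 108.00°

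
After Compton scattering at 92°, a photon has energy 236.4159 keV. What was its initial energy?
453.5999 keV

Convert final energy to wavelength (hc ≈ 1239.842 keV·pm):
λ' = hc/E' = 1239.842 / 236.4159 = 5.2443 pm

Calculate the Compton shift:
Δλ = λ_C(1 - cos(92°))
Δλ = 2.4263 × (1 - cos(92°))
Δλ = 2.5110 pm

Initial wavelength:
λ = λ' - Δλ = 5.2443 - 2.5110 = 2.7333 pm

Initial energy:
E = hc/λ = 1239.842 / 2.7333 = 453.5999 keV

(Intermediate values are shown rounded; full precision is carried through to the final answer.)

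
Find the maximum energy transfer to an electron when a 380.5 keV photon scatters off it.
227.6421 keV

Maximum energy transfer occurs at θ = 180° (backscattering).

Initial photon: E₀ = 380.5 keV → λ₀ = 3.2585 pm

Maximum Compton shift (at 180°):
Δλ_max = 2λ_C = 2 × 2.4263 = 4.8526 pm

Final wavelength:
λ' = 3.2585 + 4.8526 = 8.1111 pm

Minimum photon energy (maximum energy to electron):
E'_min = hc/λ' = 152.8579 keV

Maximum electron kinetic energy:
K_max = E₀ - E'_min = 380.5000 - 152.8579 = 227.6421 keV

(Intermediate values are shown rounded; full precision is carried through to the final answer.)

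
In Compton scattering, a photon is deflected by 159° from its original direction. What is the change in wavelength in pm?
4.6915 pm

Using the Compton scattering formula:
Δλ = λ_C(1 - cos θ)

where λ_C = h/(m_e·c) ≈ 2.4263 pm is the Compton wavelength of an electron.

For θ = 159°:
cos(159°) = -0.9336
1 - cos(159°) = 1.9336

Δλ = 2.4263 × 1.9336
Δλ = 4.6915 pm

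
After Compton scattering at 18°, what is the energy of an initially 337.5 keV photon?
326.9317 keV

First convert energy to wavelength:
λ = hc/E, with hc ≈ 1239.842 keV·pm (i.e. 1239.842 eV·nm)

For E = 337.5 keV = 337500 eV:
λ = 1239.842 keV·pm / 337.5 keV
λ = 3.6736 pm

Calculate the Compton shift:
Δλ = λ_C(1 - cos(18°)) = 2.4263 × 0.0489
Δλ = 0.1188 pm

Final wavelength:
λ' = 3.6736 + 0.1188 = 3.7924 pm

Final energy:
E' = hc/λ' = 1239.842 / 3.7924 = 326.9317 keV

(Intermediate values are shown rounded; full precision is carried through to the final answer.)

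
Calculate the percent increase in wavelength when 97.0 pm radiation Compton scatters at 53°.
0.9960%

Calculate the Compton shift:
Δλ = λ_C(1 - cos(53°))
Δλ = 2.4263 × (1 - cos(53°))
Δλ = 2.4263 × 0.3982
Δλ = 0.9661 pm

Percentage change:
(Δλ/λ₀) × 100 = (0.9661/97.0) × 100
= 0.9960%

(Intermediate values are shown rounded; full precision is carried through to the final answer.)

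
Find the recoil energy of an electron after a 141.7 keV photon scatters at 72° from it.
22.7852 keV

By energy conservation: K_e = E_initial - E_final

First find the scattered photon energy:
Initial wavelength: λ = hc/E = 8.7498 pm
Compton shift: Δλ = λ_C(1 - cos(72°)) = 1.6765 pm
Final wavelength: λ' = 8.7498 + 1.6765 = 10.4263 pm
Final photon energy: E' = hc/λ' = 118.9148 keV

Electron kinetic energy:
K_e = E - E' = 141.7000 - 118.9148 = 22.7852 keV

(Intermediate values are shown rounded; full precision is carried through to the final answer.)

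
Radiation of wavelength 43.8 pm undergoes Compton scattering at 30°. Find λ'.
44.1251 pm

Using the Compton formula: λ' = λ + λ_C(1 − cos θ)

For θ = 30°, cos θ = √3/2 (exact) ≈ 0.8660, so:
1 − cos 30° = 1 − (√3/2) ≈ 0.1340

Δλ = λ_C × 0.1340 = 2.4263 × 0.1340 = 0.3251 pm

λ' = 43.8 + 0.3251 = 44.1251 pm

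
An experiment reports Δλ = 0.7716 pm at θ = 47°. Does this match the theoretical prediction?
Yes, consistent

Calculate the expected shift for θ = 47°:

Δλ_expected = λ_C(1 - cos(47°))
Δλ_expected = 2.4263 × (1 - cos(47°))
Δλ_expected = 2.4263 × 0.3180
Δλ_expected = 0.7716 pm

Given shift: 0.7716 pm
Expected shift: 0.7716 pm
Difference: 0.0000 pm

The values match. This is consistent with Compton scattering at the stated angle.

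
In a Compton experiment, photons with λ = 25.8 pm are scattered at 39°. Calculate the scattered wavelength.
26.3407 pm

Using the Compton scattering formula:
λ' = λ + Δλ = λ + λ_C(1 - cos θ)

Given:
- Initial wavelength λ = 25.8 pm
- Scattering angle θ = 39°
- Compton wavelength λ_C ≈ 2.4263 pm

Calculate the shift:
Δλ = 2.4263 × (1 - cos(39°))
Δλ = 2.4263 × 0.2229
Δλ = 0.5407 pm

Final wavelength:
λ' = 25.8 + 0.5407 = 26.3407 pm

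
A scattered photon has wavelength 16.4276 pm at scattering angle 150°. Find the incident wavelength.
11.9000 pm

From λ' = λ + Δλ, we have λ = λ' - Δλ

First calculate the Compton shift:
Δλ = λ_C(1 - cos θ)
Δλ = 2.4263 × (1 - cos(150°))
Δλ = 2.4263 × 1.8660
Δλ = 4.5276 pm

Initial wavelength:
λ = λ' - Δλ
λ = 16.4276 - 4.5276
λ = 11.9000 pm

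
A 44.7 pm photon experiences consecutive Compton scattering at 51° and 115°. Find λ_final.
49.0511 pm

Apply Compton shift twice:

First scattering at θ₁ = 51°:
Δλ₁ = λ_C(1 - cos(51°))
Δλ₁ = 2.4263 × 0.3707
Δλ₁ = 0.8994 pm

After first scattering:
λ₁ = 44.7 + 0.8994 = 45.5994 pm

Second scattering at θ₂ = 115°:
Δλ₂ = λ_C(1 - cos(115°))
Δλ₂ = 2.4263 × 1.4226
Δλ₂ = 3.4517 pm

Final wavelength:
λ₂ = 45.5994 + 3.4517 = 49.0511 pm

Total shift: Δλ_total = 0.8994 + 3.4517 = 4.3511 pm

(Intermediate values are shown rounded; full precision is carried through to the final answer.)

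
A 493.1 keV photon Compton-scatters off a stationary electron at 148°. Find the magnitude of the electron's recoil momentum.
3.4746e-22 kg·m/s

The electron is initially at rest, so by conservation of momentum:
p⃗_e = p⃗₀ − p⃗'  (incident photon momentum minus scattered photon momentum)

Photon momentum magnitudes (p = h/λ = E/c):
λ₀ = hc/E₀ = 2.5144 pm → p₀ = h/λ₀ = 2.6353e-22 kg·m/s
Δλ = λ_C(1 − cos 148°) = 4.4839 pm
λ' = 6.9983 pm → p' = h/λ' = 9.4681e-23 kg·m/s

The scattered photon makes angle θ = 148° with the incident direction, so by the law of cosines:
|p⃗_e|² = p₀² + p'² − 2p₀p'cos θ
|p⃗_e|² = (2.6353e-22)² + (9.4681e-23)² − 2·2.6353e-22·9.4681e-23·cos(148°)
|p⃗_e| = 3.4746e-22 kg·m/s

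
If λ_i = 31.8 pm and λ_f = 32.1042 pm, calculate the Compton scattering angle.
29.00°

First find the wavelength shift:
Δλ = λ' - λ = 32.1042 - 31.8 = 0.3042 pm

Using Δλ = λ_C(1 - cos θ), with λ_C = h/(m_e·c) ≈ 2.42631024 pm:
cos θ = 1 - Δλ/λ_C
cos θ = 1 - 0.3042/2.42631024
cos θ = 0.874624

θ = arccos(0.874624)
θ = 29.00°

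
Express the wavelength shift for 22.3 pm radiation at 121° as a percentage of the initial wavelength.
16.4841%

Calculate the Compton shift:
Δλ = λ_C(1 - cos(121°))
Δλ = 2.4263 × (1 - cos(121°))
Δλ = 2.4263 × 1.5150
Δλ = 3.6760 pm

Percentage change:
(Δλ/λ₀) × 100 = (3.6760/22.3) × 100
= 16.4841%

(Intermediate values are shown rounded; full precision is carried through to the final answer.)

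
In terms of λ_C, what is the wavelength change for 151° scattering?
1.8746 λ_C

The Compton shift formula is:
Δλ = λ_C(1 - cos θ)

Dividing both sides by λ_C:
Δλ/λ_C = 1 - cos θ

For θ = 151°:
Δλ/λ_C = 1 - cos(151°)
Δλ/λ_C = 1 - -0.8746
Δλ/λ_C = 1.8746

This means the shift is 1.8746 × λ_C = 4.5484 pm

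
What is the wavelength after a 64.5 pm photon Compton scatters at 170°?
69.3158 pm

Using the Compton scattering formula:
λ' = λ + Δλ = λ + λ_C(1 - cos θ)

Given:
- Initial wavelength λ = 64.5 pm
- Scattering angle θ = 170°
- Compton wavelength λ_C ≈ 2.4263 pm

Calculate the shift:
Δλ = 2.4263 × (1 - cos(170°))
Δλ = 2.4263 × 1.9848
Δλ = 4.8158 pm

Final wavelength:
λ' = 64.5 + 4.8158 = 69.3158 pm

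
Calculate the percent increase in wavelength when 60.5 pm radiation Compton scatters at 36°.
0.7659%

Calculate the Compton shift:
Δλ = λ_C(1 - cos(36°))
Δλ = 2.4263 × (1 - cos(36°))
Δλ = 2.4263 × 0.1910
Δλ = 0.4634 pm

Percentage change:
(Δλ/λ₀) × 100 = (0.4634/60.5) × 100
= 0.7659%

(Intermediate values are shown rounded; full precision is carried through to the final answer.)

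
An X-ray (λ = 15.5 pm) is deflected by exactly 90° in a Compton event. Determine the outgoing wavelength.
17.9263 pm

Using the Compton formula: λ' = λ + λ_C(1 − cos θ)

For θ = 90°, cos θ = 0 (exact) = 0.0000, so:
1 − cos 90° = 1 − (0) = 1.0000

Δλ = λ_C × 1.0000 = 2.4263 × 1.0000 = 2.4263 pm

λ' = 15.5 + 2.4263 = 17.9263 pm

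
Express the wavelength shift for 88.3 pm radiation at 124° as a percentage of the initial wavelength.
4.2844%

Calculate the Compton shift:
Δλ = λ_C(1 - cos(124°))
Δλ = 2.4263 × (1 - cos(124°))
Δλ = 2.4263 × 1.5592
Δλ = 3.7831 pm

Percentage change:
(Δλ/λ₀) × 100 = (3.7831/88.3) × 100
= 4.2844%

(Intermediate values are shown rounded; full precision is carried through to the final answer.)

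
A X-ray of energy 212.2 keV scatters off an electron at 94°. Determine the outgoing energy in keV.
146.9293 keV

First convert energy to wavelength:
λ = hc/E, with hc ≈ 1239.842 keV·pm (i.e. 1239.842 eV·nm)

For E = 212.2 keV = 212200 eV:
λ = 1239.842 keV·pm / 212.2 keV
λ = 5.8428 pm

Calculate the Compton shift:
Δλ = λ_C(1 - cos(94°)) = 2.4263 × 1.0698
Δλ = 2.5956 pm

Final wavelength:
λ' = 5.8428 + 2.5956 = 8.4384 pm

Final energy:
E' = hc/λ' = 1239.842 / 8.4384 = 146.9293 keV

(Intermediate values are shown rounded; full precision is carried through to the final answer.)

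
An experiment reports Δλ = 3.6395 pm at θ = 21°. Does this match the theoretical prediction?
No, inconsistent

Calculate the expected shift for θ = 21°:

Δλ_expected = λ_C(1 - cos(21°))
Δλ_expected = 2.4263 × (1 - cos(21°))
Δλ_expected = 2.4263 × 0.0664
Δλ_expected = 0.1612 pm

Given shift: 3.6395 pm
Expected shift: 0.1612 pm
Difference: 3.4783 pm

The values do not match. The given shift corresponds to θ ≈ 120.0°, not 21°.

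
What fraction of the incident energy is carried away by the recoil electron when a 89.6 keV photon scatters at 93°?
0.1558 (or 15.58%)

Calculate initial and final photon energies:

Initial: E₀ = 89.6 keV → λ₀ = 13.8375 pm
Compton shift: Δλ = 2.5533 pm
Final wavelength: λ' = 16.3908 pm
Final energy: E' = 75.6425 keV

Fractional energy loss:
(E₀ - E')/E₀ = (89.6000 - 75.6425)/89.6000
= 13.9575/89.6000
= 0.1558
= 15.58%

(Intermediate values are shown rounded; full precision is carried through to the final answer.)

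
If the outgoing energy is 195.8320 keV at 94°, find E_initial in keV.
331.8999 keV

Convert final energy to wavelength (hc ≈ 1239.842 keV·pm):
λ' = hc/E' = 1239.842 / 195.8320 = 6.3312 pm

Calculate the Compton shift:
Δλ = λ_C(1 - cos(94°))
Δλ = 2.4263 × (1 - cos(94°))
Δλ = 2.5956 pm

Initial wavelength:
λ = λ' - Δλ = 6.3312 - 2.5956 = 3.7356 pm

Initial energy:
E = hc/λ = 1239.842 / 3.7356 = 331.8999 keV

(Intermediate values are shown rounded; full precision is carried through to the final answer.)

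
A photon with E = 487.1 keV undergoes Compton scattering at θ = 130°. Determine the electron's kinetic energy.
297.2682 keV

By energy conservation: K_e = E_initial - E_final

First find the scattered photon energy:
Initial wavelength: λ = hc/E = 2.5454 pm
Compton shift: Δλ = λ_C(1 - cos(130°)) = 3.9859 pm
Final wavelength: λ' = 2.5454 + 3.9859 = 6.5313 pm
Final photon energy: E' = hc/λ' = 189.8318 keV

Electron kinetic energy:
K_e = E - E' = 487.1000 - 189.8318 = 297.2682 keV

(Intermediate values are shown rounded; full precision is carried through to the final answer.)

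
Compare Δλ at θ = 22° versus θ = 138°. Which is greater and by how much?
138° produces the larger shift by a factor of 23.939

Calculate both shifts using Δλ = λ_C(1 - cos θ):

For θ₁ = 22°:
Δλ₁ = 2.4263 × (1 - cos(22°))
Δλ₁ = 2.4263 × 0.0728
Δλ₁ = 0.1767 pm

For θ₂ = 138°:
Δλ₂ = 2.4263 × (1 - cos(138°))
Δλ₂ = 2.4263 × 1.7431
Δλ₂ = 4.2294 pm

The 138° angle produces the larger shift.
Ratio: 4.2294/0.1767 = 23.939

(Intermediate values are shown rounded; full precision is carried through to the final answer.)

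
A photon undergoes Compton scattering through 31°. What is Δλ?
0.3466 pm

Using the Compton scattering formula:
Δλ = λ_C(1 - cos θ)

where λ_C = h/(m_e·c) ≈ 2.4263 pm is the Compton wavelength of an electron.

For θ = 31°:
cos(31°) = 0.8572
1 - cos(31°) = 0.1428

Δλ = 2.4263 × 0.1428
Δλ = 0.3466 pm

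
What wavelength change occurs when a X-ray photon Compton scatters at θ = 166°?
4.7805 pm

Using the Compton scattering formula:
Δλ = λ_C(1 - cos θ)

where λ_C = h/(m_e·c) ≈ 2.4263 pm is the Compton wavelength of an electron.

For θ = 166°:
cos(166°) = -0.9703
1 - cos(166°) = 1.9703

Δλ = 2.4263 × 1.9703
Δλ = 4.7805 pm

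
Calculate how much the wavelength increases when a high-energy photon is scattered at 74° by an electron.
1.7575 pm

Using the Compton scattering formula:
Δλ = λ_C(1 - cos θ)

where λ_C = h/(m_e·c) ≈ 2.4263 pm is the Compton wavelength of an electron.

For θ = 74°:
cos(74°) = 0.2756
1 - cos(74°) = 0.7244

Δλ = 2.4263 × 0.7244
Δλ = 1.7575 pm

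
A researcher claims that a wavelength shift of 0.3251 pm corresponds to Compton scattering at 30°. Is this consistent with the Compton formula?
Yes, consistent

Calculate the expected shift for θ = 30°:

Δλ_expected = λ_C(1 - cos(30°))
Δλ_expected = 2.4263 × (1 - cos(30°))
Δλ_expected = 2.4263 × 0.1340
Δλ_expected = 0.3251 pm

Given shift: 0.3251 pm
Expected shift: 0.3251 pm
Difference: 0.0000 pm

The values match. This is consistent with Compton scattering at the stated angle.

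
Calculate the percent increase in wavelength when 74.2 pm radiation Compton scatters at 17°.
0.1429%

Calculate the Compton shift:
Δλ = λ_C(1 - cos(17°))
Δλ = 2.4263 × (1 - cos(17°))
Δλ = 2.4263 × 0.0437
Δλ = 0.1060 pm

Percentage change:
(Δλ/λ₀) × 100 = (0.1060/74.2) × 100
= 0.1429%

(Intermediate values are shown rounded; full precision is carried through to the final answer.)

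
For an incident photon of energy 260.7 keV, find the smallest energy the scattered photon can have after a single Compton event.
129.0368 keV (at θ = 180°)

The scattered photon has minimum energy when its wavelength is maximum, i.e., when the Compton shift Δλ = λ_C(1 − cos θ) is maximum. This occurs at θ = 180° (backscattering), giving Δλ_max = 2λ_C = 4.8526 pm.

Initial wavelength: λ₀ = hc/E₀ = 4.7558 pm
Maximum final wavelength: λ'_max = λ₀ + 2λ_C = 4.7558 + 4.8526 = 9.6084 pm
Minimum final energy: E'_min = hc/λ'_max = 129.0368 keV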